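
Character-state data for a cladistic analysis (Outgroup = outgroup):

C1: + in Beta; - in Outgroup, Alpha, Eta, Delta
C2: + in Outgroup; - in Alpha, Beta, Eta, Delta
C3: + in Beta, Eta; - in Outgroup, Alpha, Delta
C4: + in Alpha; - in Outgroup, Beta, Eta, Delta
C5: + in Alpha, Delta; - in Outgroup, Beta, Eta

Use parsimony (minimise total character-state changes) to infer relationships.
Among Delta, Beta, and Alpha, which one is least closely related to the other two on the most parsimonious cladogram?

Character polarity is set by the outgroup: the derived state is whichever differs from the outgroup's state, so for C2 the derived state is '-', and for the remaining characters it is '+'.
C1: derived state '+' in Beta only — an autapomorphy, so it tells us nothing about relationships among taxa.
All ingroup taxa share the derived state '-' for C2; it defines the ingroup but does not resolve relationships within it.
C3: derived state '+' in Beta and Eta only — synapomorphy for {Beta, Eta}.
C4: derived state '+' in Alpha only — an autapomorphy, so it tells us nothing about relationships among taxa.
C5: derived state '+' in Alpha and Delta only — synapomorphy for {Alpha, Delta}.
Most parsimonious ingroup topology: ((Alpha,Delta),(Beta,Eta)).
Delta and Alpha share a more recent common ancestor with each other than either does with Beta, so Beta is the least closely related of the three.

Beta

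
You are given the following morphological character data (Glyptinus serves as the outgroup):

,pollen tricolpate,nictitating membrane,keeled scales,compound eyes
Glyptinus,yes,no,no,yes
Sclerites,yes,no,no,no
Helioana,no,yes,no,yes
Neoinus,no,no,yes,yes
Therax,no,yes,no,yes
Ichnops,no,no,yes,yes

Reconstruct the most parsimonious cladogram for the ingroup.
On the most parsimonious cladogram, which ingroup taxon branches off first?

Sclerites

Character polarity is set by the outgroup: the derived state is whichever differs from the outgroup's state, so for pollen tricolpate, compound eyes the derived state is 'no', and for the remaining characters it is 'yes'.
Only Helioana, Ichnops, Neoinus, and Therax show the derived state 'no' for pollen tricolpate, supporting them as a clade.
nictitating membrane (derived state 'yes') is shared by Helioana and Therax — a synapomorphy uniting that clade.
keeled scales (derived state 'yes') is shared by Ichnops and Neoinus — a synapomorphy uniting that clade.
compound eyes: derived state 'no' in Sclerites only — an autapomorphy, so it tells us nothing about relationships among taxa.
Most parsimonious ingroup topology: (((Therax,Helioana),(Neoinus,Ichnops)),Sclerites).
Sclerites is sister to the clade containing all other ingroup taxa, so it is the earliest-diverging (most basal) ingroup lineage.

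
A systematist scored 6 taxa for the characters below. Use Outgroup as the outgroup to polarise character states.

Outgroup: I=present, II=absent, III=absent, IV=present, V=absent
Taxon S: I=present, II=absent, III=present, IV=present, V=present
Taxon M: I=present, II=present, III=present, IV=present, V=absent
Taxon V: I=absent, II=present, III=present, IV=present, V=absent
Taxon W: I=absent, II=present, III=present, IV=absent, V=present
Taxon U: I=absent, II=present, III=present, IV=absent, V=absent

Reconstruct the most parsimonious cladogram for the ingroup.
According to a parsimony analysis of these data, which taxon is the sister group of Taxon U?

Character polarity is set by the outgroup: the derived state is whichever differs from the outgroup's state, so for I, IV the derived state is 'absent', and for the remaining characters it is 'present'.
I (derived state 'absent') is shared by Taxon U, Taxon V, and Taxon W — a synapomorphy uniting that clade.
II (derived state 'present') is shared by Taxon M, Taxon U, Taxon V, and Taxon W — a synapomorphy uniting that clade.
All ingroup taxa share the derived state 'present' for III; it defines the ingroup but does not resolve relationships within it.
IV (derived state 'absent') is shared by Taxon U and Taxon W — a synapomorphy uniting that clade.
V (state 'present') occurs in Taxon S and Taxon W but conflicts with the nesting implied by the other characters — most parsimoniously interpreted as homoplasy.
Most parsimonious ingroup topology: (Taxon S,(Taxon M,(Taxon V,(Taxon W,Taxon U)))).
Taxon U and Taxon W form a cherry on this tree, so they are sister taxa.

Taxon W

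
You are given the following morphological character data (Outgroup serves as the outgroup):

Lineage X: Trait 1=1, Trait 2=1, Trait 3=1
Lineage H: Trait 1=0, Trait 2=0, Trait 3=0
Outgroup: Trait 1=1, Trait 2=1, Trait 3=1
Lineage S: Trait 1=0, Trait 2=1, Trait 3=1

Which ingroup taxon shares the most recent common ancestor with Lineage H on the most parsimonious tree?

Lineage S

The outgroup has state '1' for every character, so '0' is the derived state throughout.
Only Lineage H and Lineage S show the derived state '0' for Trait 1, supporting them as a clade.
Trait 2: derived state '0' in Lineage H only — an autapomorphy, so it tells us nothing about relationships among taxa.
Trait 3: derived state '0' in Lineage H only — an autapomorphy, so it tells us nothing about relationships among taxa.
Most parsimonious ingroup topology: ((Lineage H,Lineage S),Lineage X).
Lineage H and Lineage S form a cherry on this tree, so they are sister taxa.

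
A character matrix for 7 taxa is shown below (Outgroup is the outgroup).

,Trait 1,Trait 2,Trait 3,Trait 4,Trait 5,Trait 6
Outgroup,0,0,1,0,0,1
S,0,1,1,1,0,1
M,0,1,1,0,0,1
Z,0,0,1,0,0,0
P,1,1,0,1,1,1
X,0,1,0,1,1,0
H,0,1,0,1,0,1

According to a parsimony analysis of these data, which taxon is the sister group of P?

X

Character polarity is set by the outgroup: the derived state is whichever differs from the outgroup's state, so for Trait 3, Trait 6 the derived state is '0', and for the remaining characters it is '1'.
Trait 1: derived state '1' in P only — an autapomorphy, so it tells us nothing about relationships among taxa.
Trait 2: derived state '1' in H, M, P, S, and X only — synapomorphy for {H, M, P, S, X}.
Trait 3 (derived state '0') is shared by H, P, and X — a synapomorphy uniting that clade.
Trait 4 (derived state '1') is shared by H, P, S, and X — a synapomorphy uniting that clade.
Only P and X show the derived state '1' for Trait 5, supporting them as a clade.
Trait 6 groups X and Z, which is incompatible with the clades supported by the remaining characters; treating it as convergent (homoplasy) costs fewer steps than any alternative tree.
Most parsimonious ingroup topology: (((S,((P,X),H)),M),Z).
P and X form a cherry on this tree, so they are sister taxa.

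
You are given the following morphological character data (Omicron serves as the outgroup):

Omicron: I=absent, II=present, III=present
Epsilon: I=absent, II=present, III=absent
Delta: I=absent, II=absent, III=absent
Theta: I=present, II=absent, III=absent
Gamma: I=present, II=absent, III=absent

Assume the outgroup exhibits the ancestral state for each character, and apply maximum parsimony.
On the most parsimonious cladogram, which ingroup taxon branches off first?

Epsilon

Character polarity is set by the outgroup: the derived state is whichever differs from the outgroup's state, so for II, III the derived state is 'absent', and for the remaining characters it is 'present'.
Only Gamma and Theta show the derived state 'present' for I, supporting them as a clade.
II (derived state 'absent') is shared by Delta, Gamma, and Theta — a synapomorphy uniting that clade.
All ingroup taxa share the derived state 'absent' for III; it defines the ingroup but does not resolve relationships within it.
Most parsimonious ingroup topology: (((Theta,Gamma),Delta),Epsilon).
Epsilon is sister to the clade containing all other ingroup taxa, so it is the earliest-diverging (most basal) ingroup lineage.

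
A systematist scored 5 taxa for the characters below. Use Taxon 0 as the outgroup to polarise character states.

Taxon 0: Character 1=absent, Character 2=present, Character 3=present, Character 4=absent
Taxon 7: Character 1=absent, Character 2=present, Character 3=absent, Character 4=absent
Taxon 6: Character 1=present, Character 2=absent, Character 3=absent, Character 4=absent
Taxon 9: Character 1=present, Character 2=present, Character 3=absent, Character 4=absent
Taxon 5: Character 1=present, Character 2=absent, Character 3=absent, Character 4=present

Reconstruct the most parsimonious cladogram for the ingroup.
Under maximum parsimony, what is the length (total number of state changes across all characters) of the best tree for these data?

4

Character polarity is set by the outgroup: the derived state is whichever differs from the outgroup's state, so for Character 2, Character 3 the derived state is 'absent', and for the remaining characters it is 'present'.
Only Taxon 5, Taxon 6, and Taxon 9 show the derived state 'present' for Character 1, supporting them as a clade.
Only Taxon 5 and Taxon 6 show the derived state 'absent' for Character 2, supporting them as a clade.
Character 3 (derived state 'absent') is shared by all ingroup taxa — unites the whole ingroup.
Character 4 (derived state 'present') is unique to Taxon 5 (autapomorphy; uninformative for grouping).
Most parsimonious ingroup topology: (((Taxon 5,Taxon 6),Taxon 9),Taxon 7).
Changes per character on this tree: Character 1: 1; Character 2: 1; Character 3: 1; Character 4: 1.
Total = 4.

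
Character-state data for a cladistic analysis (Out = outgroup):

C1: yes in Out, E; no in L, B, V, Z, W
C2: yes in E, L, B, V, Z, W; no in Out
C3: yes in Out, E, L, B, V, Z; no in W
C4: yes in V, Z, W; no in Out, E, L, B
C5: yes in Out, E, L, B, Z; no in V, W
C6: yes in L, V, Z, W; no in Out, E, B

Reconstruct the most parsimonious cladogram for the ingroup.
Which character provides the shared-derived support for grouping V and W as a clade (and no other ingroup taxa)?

C5

Character polarity is set by the outgroup: the derived state is whichever differs from the outgroup's state, so for C1, C3, C5 the derived state is 'no', and for the remaining characters it is 'yes'.
C1: derived state 'no' in B, L, V, W, and Z only — synapomorphy for {B, L, V, W, Z}.
C2 (derived state 'yes') is shared by all ingroup taxa — unites the whole ingroup.
C3 (derived state 'no') is unique to W (autapomorphy; uninformative for grouping).
Only V, W, and Z show the derived state 'yes' for C4, supporting them as a clade.
C5: derived state 'no' in V and W only — synapomorphy for {V, W}.
C6 (derived state 'yes') is shared by L, V, W, and Z — a synapomorphy uniting that clade.
Most parsimonious ingroup topology: (E,((L,((V,W),Z)),B)).
The clade {V, W} is supported by C5: its derived state 'no' occurs in exactly those taxa and in no other taxon (including the outgroup).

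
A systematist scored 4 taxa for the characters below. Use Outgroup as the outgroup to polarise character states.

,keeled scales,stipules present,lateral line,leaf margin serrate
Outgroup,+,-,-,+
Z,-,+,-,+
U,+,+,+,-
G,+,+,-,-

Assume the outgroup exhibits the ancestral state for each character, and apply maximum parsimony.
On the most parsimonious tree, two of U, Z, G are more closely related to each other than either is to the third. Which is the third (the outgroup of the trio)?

Character polarity is set by the outgroup: the derived state is whichever differs from the outgroup's state, so for keeled scales, leaf margin serrate the derived state is '-', and for the remaining characters it is '+'.
keeled scales (derived state '-') is unique to Z (autapomorphy; uninformative for grouping).
All ingroup taxa share the derived state '+' for stipules present; it defines the ingroup but does not resolve relationships within it.
lateral line: derived state '+' in U only — an autapomorphy, so it tells us nothing about relationships among taxa.
leaf margin serrate (derived state '-') is shared by G and U — a synapomorphy uniting that clade.
Most parsimonious ingroup topology: (Z,(U,G)).
U and G share a more recent common ancestor with each other than either does with Z, so Z is the least closely related of the three.

Z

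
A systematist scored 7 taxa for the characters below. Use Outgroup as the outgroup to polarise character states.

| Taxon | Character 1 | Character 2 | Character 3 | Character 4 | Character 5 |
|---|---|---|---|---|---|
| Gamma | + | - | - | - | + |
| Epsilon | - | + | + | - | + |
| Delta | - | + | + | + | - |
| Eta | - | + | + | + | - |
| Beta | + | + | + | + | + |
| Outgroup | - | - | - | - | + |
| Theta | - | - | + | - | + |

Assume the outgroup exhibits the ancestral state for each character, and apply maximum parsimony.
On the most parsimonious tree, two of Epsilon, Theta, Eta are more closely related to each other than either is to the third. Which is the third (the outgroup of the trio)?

Character polarity is set by the outgroup: the derived state is whichever differs from the outgroup's state, so for Character 5 the derived state is '-', and for the remaining characters it is '+'.
Character 1 groups Beta and Gamma, which is incompatible with the clades supported by the remaining characters; treating it as convergent (homoplasy) costs fewer steps than any alternative tree.
Character 2 (derived state '+') is shared by Beta, Delta, Epsilon, and Eta — a synapomorphy uniting that clade.
Character 3: derived state '+' in Beta, Delta, Epsilon, Eta, and Theta only — synapomorphy for {Beta, Delta, Epsilon, Eta, Theta}.
Only Beta, Delta, and Eta show the derived state '+' for Character 4, supporting them as a clade.
Character 5 (derived state '-') is shared by Delta and Eta — a synapomorphy uniting that clade.
Most parsimonious ingroup topology: (((((Eta,Delta),Beta),Epsilon),Theta),Gamma).
Epsilon and Eta share a more recent common ancestor with each other than either does with Theta, so Theta is the least closely related of the three.

Theta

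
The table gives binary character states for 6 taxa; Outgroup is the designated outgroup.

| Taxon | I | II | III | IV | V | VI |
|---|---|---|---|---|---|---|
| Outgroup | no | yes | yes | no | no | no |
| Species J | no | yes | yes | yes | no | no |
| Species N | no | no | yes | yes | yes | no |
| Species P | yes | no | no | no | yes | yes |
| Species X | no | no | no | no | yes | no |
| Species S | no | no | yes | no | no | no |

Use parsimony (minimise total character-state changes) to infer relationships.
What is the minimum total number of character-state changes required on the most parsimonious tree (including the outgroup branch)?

Character polarity is set by the outgroup: the derived state is whichever differs from the outgroup's state, so for II, III the derived state is 'no', and for the remaining characters it is 'yes'.
I: derived state 'yes' in Species P only — an autapomorphy, so it tells us nothing about relationships among taxa.
II (derived state 'no') is shared by Species N, Species P, Species S, and Species X — a synapomorphy uniting that clade.
III (derived state 'no') is shared by Species P and Species X — a synapomorphy uniting that clade.
IV (state 'yes') occurs in Species J and Species N but conflicts with the nesting implied by the other characters — most parsimoniously interpreted as homoplasy.
V: derived state 'yes' in Species N, Species P, and Species X only — synapomorphy for {Species N, Species P, Species X}.
VI (derived state 'yes') is unique to Species P (autapomorphy; uninformative for grouping).
Most parsimonious ingroup topology: (Species J,((Species N,(Species P,Species X)),Species S)).
Changes per character on this tree: I: 1; II: 1; III: 1; IV: 2; V: 1; VI: 1.
Total = 7.

7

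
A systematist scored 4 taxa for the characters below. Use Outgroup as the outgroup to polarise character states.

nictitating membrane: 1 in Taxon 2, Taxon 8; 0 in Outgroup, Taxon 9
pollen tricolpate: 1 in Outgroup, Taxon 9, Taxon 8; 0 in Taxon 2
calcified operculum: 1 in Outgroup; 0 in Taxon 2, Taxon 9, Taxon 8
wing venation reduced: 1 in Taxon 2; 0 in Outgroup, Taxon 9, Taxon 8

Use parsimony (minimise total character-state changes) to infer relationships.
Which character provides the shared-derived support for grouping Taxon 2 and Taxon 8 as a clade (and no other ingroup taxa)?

nictitating membrane

Character polarity is set by the outgroup: the derived state is whichever differs from the outgroup's state, so for pollen tricolpate, calcified operculum the derived state is '0', and for the remaining characters it is '1'.
nictitating membrane: derived state '1' in Taxon 2 and Taxon 8 only — synapomorphy for {Taxon 2, Taxon 8}.
pollen tricolpate (derived state '0') is unique to Taxon 2 (autapomorphy; uninformative for grouping).
All ingroup taxa share the derived state '0' for calcified operculum; it defines the ingroup but does not resolve relationships within it.
wing venation reduced (derived state '1') is unique to Taxon 2 (autapomorphy; uninformative for grouping).
Most parsimonious ingroup topology: ((Taxon 2,Taxon 8),Taxon 9).
The clade {Taxon 2, Taxon 8} is supported by nictitating membrane: its derived state '1' occurs in exactly those taxa and in no other taxon (including the outgroup).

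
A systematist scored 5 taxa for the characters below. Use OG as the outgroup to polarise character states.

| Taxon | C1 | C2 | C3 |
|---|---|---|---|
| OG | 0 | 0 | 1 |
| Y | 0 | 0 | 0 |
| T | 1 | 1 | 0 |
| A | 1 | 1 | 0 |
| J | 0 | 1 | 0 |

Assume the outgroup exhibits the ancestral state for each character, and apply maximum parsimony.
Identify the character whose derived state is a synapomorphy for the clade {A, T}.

Character polarity is set by the outgroup: the derived state is whichever differs from the outgroup's state, so for C3 the derived state is '0', and for the remaining characters it is '1'.
C1: derived state '1' in A and T only — synapomorphy for {A, T}.
C2: derived state '1' in A, J, and T only — synapomorphy for {A, J, T}.
C3 (derived state '0') is shared by all ingroup taxa — unites the whole ingroup.
Most parsimonious ingroup topology: (Y,(J,(T,A))).
The clade {A, T} is supported by C1: its derived state '1' occurs in exactly those taxa and in no other taxon (including the outgroup).

C1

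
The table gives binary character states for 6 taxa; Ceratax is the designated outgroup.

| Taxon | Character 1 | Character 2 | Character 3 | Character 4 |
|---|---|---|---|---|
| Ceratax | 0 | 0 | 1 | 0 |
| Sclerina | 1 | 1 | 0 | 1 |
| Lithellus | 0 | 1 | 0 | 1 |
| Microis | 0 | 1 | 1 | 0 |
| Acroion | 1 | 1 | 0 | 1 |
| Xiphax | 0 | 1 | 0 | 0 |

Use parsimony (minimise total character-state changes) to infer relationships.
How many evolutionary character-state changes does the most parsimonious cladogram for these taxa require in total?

Character polarity is set by the outgroup: the derived state is whichever differs from the outgroup's state, so for Character 3 the derived state is '0', and for the remaining characters it is '1'.
Character 1 (derived state '1') is shared by Acroion and Sclerina — a synapomorphy uniting that clade.
All ingroup taxa share the derived state '1' for Character 2; it defines the ingroup but does not resolve relationships within it.
Character 3 (derived state '0') is shared by Acroion, Lithellus, Sclerina, and Xiphax — a synapomorphy uniting that clade.
Character 4: derived state '1' in Acroion, Lithellus, and Sclerina only — synapomorphy for {Acroion, Lithellus, Sclerina}.
Most parsimonious ingroup topology: ((((Sclerina,Acroion),Lithellus),Xiphax),Microis).
Changes per character on this tree: Character 1: 1; Character 2: 1; Character 3: 1; Character 4: 1.
Total = 4.

4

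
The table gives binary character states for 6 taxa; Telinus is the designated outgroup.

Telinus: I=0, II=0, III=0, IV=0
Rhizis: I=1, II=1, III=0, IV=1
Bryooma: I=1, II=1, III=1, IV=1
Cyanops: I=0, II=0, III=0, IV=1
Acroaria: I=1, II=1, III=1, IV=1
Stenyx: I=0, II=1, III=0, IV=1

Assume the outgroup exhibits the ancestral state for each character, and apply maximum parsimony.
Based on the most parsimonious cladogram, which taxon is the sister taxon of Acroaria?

The outgroup has state '0' for every character, so '1' is the derived state throughout.
I (derived state '1') is shared by Acroaria, Bryooma, and Rhizis — a synapomorphy uniting that clade.
II: derived state '1' in Acroaria, Bryooma, Rhizis, and Stenyx only — synapomorphy for {Acroaria, Bryooma, Rhizis, Stenyx}.
III: derived state '1' in Acroaria and Bryooma only — synapomorphy for {Acroaria, Bryooma}.
All ingroup taxa share the derived state '1' for IV; it defines the ingroup but does not resolve relationships within it.
Most parsimonious ingroup topology: (((Rhizis,(Bryooma,Acroaria)),Stenyx),Cyanops).
Acroaria and Bryooma form a cherry on this tree, so they are sister taxa.

Bryooma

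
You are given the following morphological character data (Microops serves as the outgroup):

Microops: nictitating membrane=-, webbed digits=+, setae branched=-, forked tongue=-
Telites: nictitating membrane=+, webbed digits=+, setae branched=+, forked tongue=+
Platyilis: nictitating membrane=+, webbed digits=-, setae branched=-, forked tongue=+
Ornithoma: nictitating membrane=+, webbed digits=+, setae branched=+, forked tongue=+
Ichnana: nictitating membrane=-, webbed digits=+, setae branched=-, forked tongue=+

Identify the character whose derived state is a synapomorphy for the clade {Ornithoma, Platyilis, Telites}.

nictitating membrane

Character polarity is set by the outgroup: the derived state is whichever differs from the outgroup's state, so for webbed digits the derived state is '-', and for the remaining characters it is '+'.
nictitating membrane: derived state '+' in Ornithoma, Platyilis, and Telites only — synapomorphy for {Ornithoma, Platyilis, Telites}.
webbed digits (derived state '-') is unique to Platyilis (autapomorphy; uninformative for grouping).
setae branched (derived state '+') is shared by Ornithoma and Telites — a synapomorphy uniting that clade.
All ingroup taxa share the derived state '+' for forked tongue; it defines the ingroup but does not resolve relationships within it.
Most parsimonious ingroup topology: (((Telites,Ornithoma),Platyilis),Ichnana).
The clade {Ornithoma, Platyilis, Telites} is supported by nictitating membrane: its derived state '+' occurs in exactly those taxa and in no other taxon (including the outgroup).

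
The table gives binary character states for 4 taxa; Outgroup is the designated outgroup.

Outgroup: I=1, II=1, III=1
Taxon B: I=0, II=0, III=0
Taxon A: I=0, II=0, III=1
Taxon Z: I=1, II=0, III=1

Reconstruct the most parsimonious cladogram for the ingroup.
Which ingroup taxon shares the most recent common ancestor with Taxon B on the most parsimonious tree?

Taxon A

The outgroup has state '1' for every character, so '0' is the derived state throughout.
Only Taxon A and Taxon B show the derived state '0' for I, supporting them as a clade.
All ingroup taxa share the derived state '0' for II; it defines the ingroup but does not resolve relationships within it.
III: derived state '0' in Taxon B only — an autapomorphy, so it tells us nothing about relationships among taxa.
Most parsimonious ingroup topology: ((Taxon B,Taxon A),Taxon Z).
Taxon B and Taxon A form a cherry on this tree, so they are sister taxa.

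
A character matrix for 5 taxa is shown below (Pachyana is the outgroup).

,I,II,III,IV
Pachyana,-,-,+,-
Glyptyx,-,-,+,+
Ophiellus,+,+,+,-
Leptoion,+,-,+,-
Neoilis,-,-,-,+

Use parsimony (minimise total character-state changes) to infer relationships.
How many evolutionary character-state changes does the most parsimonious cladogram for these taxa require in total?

4

Character polarity is set by the outgroup: the derived state is whichever differs from the outgroup's state, so for III the derived state is '-', and for the remaining characters it is '+'.
I: derived state '+' in Leptoion and Ophiellus only — synapomorphy for {Leptoion, Ophiellus}.
II: derived state '+' in Ophiellus only — an autapomorphy, so it tells us nothing about relationships among taxa.
III (derived state '-') is unique to Neoilis (autapomorphy; uninformative for grouping).
IV (derived state '+') is shared by Glyptyx and Neoilis — a synapomorphy uniting that clade.
Most parsimonious ingroup topology: ((Glyptyx,Neoilis),(Ophiellus,Leptoion)).
Changes per character on this tree: I: 1; II: 1; III: 1; IV: 1.
Total = 4.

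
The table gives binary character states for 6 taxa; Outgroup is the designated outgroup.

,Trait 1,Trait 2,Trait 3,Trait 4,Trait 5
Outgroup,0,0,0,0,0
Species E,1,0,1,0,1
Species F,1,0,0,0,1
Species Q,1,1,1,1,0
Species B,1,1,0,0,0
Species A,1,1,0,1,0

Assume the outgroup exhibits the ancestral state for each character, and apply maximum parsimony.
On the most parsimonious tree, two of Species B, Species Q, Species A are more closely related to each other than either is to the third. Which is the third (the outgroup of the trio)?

Species B

The outgroup has state '0' for every character, so '1' is the derived state throughout.
Trait 1 (derived state '1') is shared by all ingroup taxa — unites the whole ingroup.
Only Species A, Species B, and Species Q show the derived state '1' for Trait 2, supporting them as a clade.
Trait 3 (state '1') occurs in Species E and Species Q but conflicts with the nesting implied by the other characters — most parsimoniously interpreted as homoplasy.
Trait 4 (derived state '1') is shared by Species A and Species Q — a synapomorphy uniting that clade.
Trait 5 (derived state '1') is shared by Species E and Species F — a synapomorphy uniting that clade.
Most parsimonious ingroup topology: ((Species E,Species F),((Species Q,Species A),Species B)).
Species A and Species Q share a more recent common ancestor with each other than either does with Species B, so Species B is the least closely related of the three.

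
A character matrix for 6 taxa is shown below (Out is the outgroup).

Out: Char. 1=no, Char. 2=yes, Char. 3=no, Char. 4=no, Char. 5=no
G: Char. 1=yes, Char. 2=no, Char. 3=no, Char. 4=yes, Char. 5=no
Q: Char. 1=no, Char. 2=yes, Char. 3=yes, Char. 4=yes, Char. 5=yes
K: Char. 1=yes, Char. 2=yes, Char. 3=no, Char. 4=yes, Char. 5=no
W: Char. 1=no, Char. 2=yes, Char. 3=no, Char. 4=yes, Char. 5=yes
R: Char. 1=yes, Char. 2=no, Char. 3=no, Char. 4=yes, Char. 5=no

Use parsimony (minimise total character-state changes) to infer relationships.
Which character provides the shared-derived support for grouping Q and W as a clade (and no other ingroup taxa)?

Char. 5

Character polarity is set by the outgroup: the derived state is whichever differs from the outgroup's state, so for Char. 2 the derived state is 'no', and for the remaining characters it is 'yes'.
Only G, K, and R show the derived state 'yes' for Char. 1, supporting them as a clade.
Char. 2: derived state 'no' in G and R only — synapomorphy for {G, R}.
Char. 3: derived state 'yes' in Q only — an autapomorphy, so it tells us nothing about relationships among taxa.
All ingroup taxa share the derived state 'yes' for Char. 4; it defines the ingroup but does not resolve relationships within it.
Char. 5 (derived state 'yes') is shared by Q and W — a synapomorphy uniting that clade.
Most parsimonious ingroup topology: (((G,R),K),(Q,W)).
The clade {Q, W} is supported by Char. 5: its derived state 'yes' occurs in exactly those taxa and in no other taxon (including the outgroup).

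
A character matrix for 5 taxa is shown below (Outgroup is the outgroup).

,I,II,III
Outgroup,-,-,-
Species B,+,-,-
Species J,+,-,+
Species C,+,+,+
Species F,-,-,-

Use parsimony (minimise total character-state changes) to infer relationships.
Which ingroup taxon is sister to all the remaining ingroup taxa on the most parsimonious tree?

Species F

The outgroup has state '-' for every character, so '+' is the derived state throughout.
Only Species B, Species C, and Species J show the derived state '+' for I, supporting them as a clade.
II: derived state '+' in Species C only — an autapomorphy, so it tells us nothing about relationships among taxa.
III: derived state '+' in Species C and Species J only — synapomorphy for {Species C, Species J}.
Most parsimonious ingroup topology: ((Species B,(Species J,Species C)),Species F).
Species F is sister to the clade containing all other ingroup taxa, so it is the earliest-diverging (most basal) ingroup lineage.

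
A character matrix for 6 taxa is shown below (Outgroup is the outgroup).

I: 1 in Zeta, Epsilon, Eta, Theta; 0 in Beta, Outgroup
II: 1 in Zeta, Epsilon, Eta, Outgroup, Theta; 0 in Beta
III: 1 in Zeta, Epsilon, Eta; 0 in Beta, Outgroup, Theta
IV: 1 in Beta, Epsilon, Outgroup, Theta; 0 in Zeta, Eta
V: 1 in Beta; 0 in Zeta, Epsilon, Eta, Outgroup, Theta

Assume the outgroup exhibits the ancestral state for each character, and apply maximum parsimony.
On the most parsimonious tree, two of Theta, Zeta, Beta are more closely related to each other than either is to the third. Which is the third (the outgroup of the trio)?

Character polarity is set by the outgroup: the derived state is whichever differs from the outgroup's state, so for II, IV the derived state is '0', and for the remaining characters it is '1'.
I: derived state '1' in Epsilon, Eta, Theta, and Zeta only — synapomorphy for {Epsilon, Eta, Theta, Zeta}.
II (derived state '0') is unique to Beta (autapomorphy; uninformative for grouping).
III (derived state '1') is shared by Epsilon, Eta, and Zeta — a synapomorphy uniting that clade.
IV (derived state '0') is shared by Eta and Zeta — a synapomorphy uniting that clade.
V (derived state '1') is unique to Beta (autapomorphy; uninformative for grouping).
Most parsimonious ingroup topology: (Beta,((Epsilon,(Zeta,Eta)),Theta)).
Zeta and Theta share a more recent common ancestor with each other than either does with Beta, so Beta is the least closely related of the three.

Beta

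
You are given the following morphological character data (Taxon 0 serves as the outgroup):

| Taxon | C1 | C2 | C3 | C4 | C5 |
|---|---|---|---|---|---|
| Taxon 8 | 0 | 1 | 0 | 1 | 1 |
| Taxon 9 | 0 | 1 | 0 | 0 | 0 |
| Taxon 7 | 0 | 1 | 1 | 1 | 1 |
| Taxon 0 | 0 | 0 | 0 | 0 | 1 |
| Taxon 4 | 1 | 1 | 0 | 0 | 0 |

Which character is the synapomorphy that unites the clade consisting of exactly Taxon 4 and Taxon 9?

C5

Character polarity is set by the outgroup: the derived state is whichever differs from the outgroup's state, so for C5 the derived state is '0', and for the remaining characters it is '1'.
C1 (derived state '1') is unique to Taxon 4 (autapomorphy; uninformative for grouping).
C2 (derived state '1') is shared by all ingroup taxa — unites the whole ingroup.
C3 (derived state '1') is unique to Taxon 7 (autapomorphy; uninformative for grouping).
C4: derived state '1' in Taxon 7 and Taxon 8 only — synapomorphy for {Taxon 7, Taxon 8}.
C5: derived state '0' in Taxon 4 and Taxon 9 only — synapomorphy for {Taxon 4, Taxon 9}.
Most parsimonious ingroup topology: ((Taxon 8,Taxon 7),(Taxon 9,Taxon 4)).
The clade {Taxon 4, Taxon 9} is supported by C5: its derived state '0' occurs in exactly those taxa and in no other taxon (including the outgroup).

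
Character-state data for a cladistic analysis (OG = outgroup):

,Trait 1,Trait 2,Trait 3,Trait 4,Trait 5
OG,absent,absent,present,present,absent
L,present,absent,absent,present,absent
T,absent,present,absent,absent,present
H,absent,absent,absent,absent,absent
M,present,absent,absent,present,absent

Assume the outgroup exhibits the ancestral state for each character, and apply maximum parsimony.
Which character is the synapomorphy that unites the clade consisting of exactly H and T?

Trait 4

Character polarity is set by the outgroup: the derived state is whichever differs from the outgroup's state, so for Trait 3, Trait 4 the derived state is 'absent', and for the remaining characters it is 'present'.
Trait 1: derived state 'present' in L and M only — synapomorphy for {L, M}.
Trait 2: derived state 'present' in T only — an autapomorphy, so it tells us nothing about relationships among taxa.
All ingroup taxa share the derived state 'absent' for Trait 3; it defines the ingroup but does not resolve relationships within it.
Trait 4: derived state 'absent' in H and T only — synapomorphy for {H, T}.
Trait 5 (derived state 'present') is unique to T (autapomorphy; uninformative for grouping).
Most parsimonious ingroup topology: ((L,M),(T,H)).
The clade {H, T} is supported by Trait 4: its derived state 'absent' occurs in exactly those taxa and in no other taxon (including the outgroup).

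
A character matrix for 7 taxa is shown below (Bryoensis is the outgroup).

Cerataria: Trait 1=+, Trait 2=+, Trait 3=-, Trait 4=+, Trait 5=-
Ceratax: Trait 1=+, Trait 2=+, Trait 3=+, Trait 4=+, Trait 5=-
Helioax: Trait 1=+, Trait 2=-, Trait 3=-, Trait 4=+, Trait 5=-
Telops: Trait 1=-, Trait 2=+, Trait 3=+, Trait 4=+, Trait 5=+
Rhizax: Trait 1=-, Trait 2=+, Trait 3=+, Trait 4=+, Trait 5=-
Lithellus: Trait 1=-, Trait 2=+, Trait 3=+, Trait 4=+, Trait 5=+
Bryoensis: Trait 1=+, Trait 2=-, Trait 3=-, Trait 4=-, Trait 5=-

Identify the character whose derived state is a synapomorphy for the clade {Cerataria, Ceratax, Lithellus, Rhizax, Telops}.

Trait 2

Character polarity is set by the outgroup: the derived state is whichever differs from the outgroup's state, so for Trait 1 the derived state is '-', and for the remaining characters it is '+'.
Only Lithellus, Rhizax, and Telops show the derived state '-' for Trait 1, supporting them as a clade.
Trait 2 (derived state '+') is shared by Cerataria, Ceratax, Lithellus, Rhizax, and Telops — a synapomorphy uniting that clade.
Only Ceratax, Lithellus, Rhizax, and Telops show the derived state '+' for Trait 3, supporting them as a clade.
Trait 4 (derived state '+') is shared by all ingroup taxa — unites the whole ingroup.
Trait 5 (derived state '+') is shared by Lithellus and Telops — a synapomorphy uniting that clade.
Most parsimonious ingroup topology: ((((Rhizax,(Lithellus,Telops)),Ceratax),Cerataria),Helioax).
The clade {Cerataria, Ceratax, Lithellus, Rhizax, Telops} is supported by Trait 2: its derived state '+' occurs in exactly those taxa and in no other taxon (including the outgroup).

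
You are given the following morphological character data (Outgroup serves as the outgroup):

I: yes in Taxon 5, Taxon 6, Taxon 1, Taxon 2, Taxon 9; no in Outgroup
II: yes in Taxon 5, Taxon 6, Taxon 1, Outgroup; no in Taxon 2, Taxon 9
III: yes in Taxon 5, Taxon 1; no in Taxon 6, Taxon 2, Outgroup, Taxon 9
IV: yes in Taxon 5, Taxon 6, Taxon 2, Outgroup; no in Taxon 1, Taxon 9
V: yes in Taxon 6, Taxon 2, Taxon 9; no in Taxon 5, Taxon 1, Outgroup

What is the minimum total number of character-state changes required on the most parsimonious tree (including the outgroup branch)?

6

Character polarity is set by the outgroup: the derived state is whichever differs from the outgroup's state, so for II, IV the derived state is 'no', and for the remaining characters it is 'yes'.
All ingroup taxa share the derived state 'yes' for I; it defines the ingroup but does not resolve relationships within it.
II: derived state 'no' in Taxon 2 and Taxon 9 only — synapomorphy for {Taxon 2, Taxon 9}.
III: derived state 'yes' in Taxon 1 and Taxon 5 only — synapomorphy for {Taxon 1, Taxon 5}.
IV groups Taxon 1 and Taxon 9, which is incompatible with the clades supported by the remaining characters; treating it as convergent (homoplasy) costs fewer steps than any alternative tree.
V (derived state 'yes') is shared by Taxon 2, Taxon 6, and Taxon 9 — a synapomorphy uniting that clade.
Most parsimonious ingroup topology: ((Taxon 5,Taxon 1),(Taxon 6,(Taxon 9,Taxon 2))).
Changes per character on this tree: I: 1; II: 1; III: 1; IV: 2; V: 1.
Total = 6.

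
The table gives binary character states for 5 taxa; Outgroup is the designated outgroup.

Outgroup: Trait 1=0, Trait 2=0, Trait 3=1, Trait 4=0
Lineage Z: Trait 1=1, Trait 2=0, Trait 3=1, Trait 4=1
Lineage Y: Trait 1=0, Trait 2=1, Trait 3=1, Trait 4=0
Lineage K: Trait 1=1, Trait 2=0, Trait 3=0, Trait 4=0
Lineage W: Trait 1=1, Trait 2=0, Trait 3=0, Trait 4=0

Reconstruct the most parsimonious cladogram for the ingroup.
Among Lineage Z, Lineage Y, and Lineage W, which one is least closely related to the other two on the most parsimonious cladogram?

Lineage Y

Character polarity is set by the outgroup: the derived state is whichever differs from the outgroup's state, so for Trait 3 the derived state is '0', and for the remaining characters it is '1'.
Trait 1 (derived state '1') is shared by Lineage K, Lineage W, and Lineage Z — a synapomorphy uniting that clade.
Trait 2 (derived state '1') is unique to Lineage Y (autapomorphy; uninformative for grouping).
Trait 3 (derived state '0') is shared by Lineage K and Lineage W — a synapomorphy uniting that clade.
Trait 4: derived state '1' in Lineage Z only — an autapomorphy, so it tells us nothing about relationships among taxa.
Most parsimonious ingroup topology: ((Lineage Z,(Lineage K,Lineage W)),Lineage Y).
Lineage Z and Lineage W share a more recent common ancestor with each other than either does with Lineage Y, so Lineage Y is the least closely related of the three.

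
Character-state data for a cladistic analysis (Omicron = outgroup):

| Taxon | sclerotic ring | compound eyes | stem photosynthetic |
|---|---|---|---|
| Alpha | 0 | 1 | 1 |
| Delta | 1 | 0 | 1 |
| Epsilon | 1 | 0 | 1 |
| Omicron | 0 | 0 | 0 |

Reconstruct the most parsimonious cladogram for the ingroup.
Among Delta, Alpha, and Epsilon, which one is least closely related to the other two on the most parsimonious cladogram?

Alpha

The outgroup has state '0' for every character, so '1' is the derived state throughout.
sclerotic ring: derived state '1' in Delta and Epsilon only — synapomorphy for {Delta, Epsilon}.
compound eyes: derived state '1' in Alpha only — an autapomorphy, so it tells us nothing about relationships among taxa.
stem photosynthetic (derived state '1') is shared by all ingroup taxa — unites the whole ingroup.
Most parsimonious ingroup topology: ((Delta,Epsilon),Alpha).
Epsilon and Delta share a more recent common ancestor with each other than either does with Alpha, so Alpha is the least closely related of the three.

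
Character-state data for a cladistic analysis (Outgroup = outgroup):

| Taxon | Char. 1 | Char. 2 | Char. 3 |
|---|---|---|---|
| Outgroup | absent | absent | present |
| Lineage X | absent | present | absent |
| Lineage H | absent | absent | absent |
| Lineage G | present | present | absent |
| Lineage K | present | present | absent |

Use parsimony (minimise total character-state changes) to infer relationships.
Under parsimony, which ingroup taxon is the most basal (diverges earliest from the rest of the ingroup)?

Lineage H

Character polarity is set by the outgroup: the derived state is whichever differs from the outgroup's state, so for Char. 3 the derived state is 'absent', and for the remaining characters it is 'present'.
Char. 1: derived state 'present' in Lineage G and Lineage K only — synapomorphy for {Lineage G, Lineage K}.
Char. 2 (derived state 'present') is shared by Lineage G, Lineage K, and Lineage X — a synapomorphy uniting that clade.
Char. 3 (derived state 'absent') is shared by all ingroup taxa — unites the whole ingroup.
Most parsimonious ingroup topology: ((Lineage X,(Lineage G,Lineage K)),Lineage H).
Lineage H is sister to the clade containing all other ingroup taxa, so it is the earliest-diverging (most basal) ingroup lineage.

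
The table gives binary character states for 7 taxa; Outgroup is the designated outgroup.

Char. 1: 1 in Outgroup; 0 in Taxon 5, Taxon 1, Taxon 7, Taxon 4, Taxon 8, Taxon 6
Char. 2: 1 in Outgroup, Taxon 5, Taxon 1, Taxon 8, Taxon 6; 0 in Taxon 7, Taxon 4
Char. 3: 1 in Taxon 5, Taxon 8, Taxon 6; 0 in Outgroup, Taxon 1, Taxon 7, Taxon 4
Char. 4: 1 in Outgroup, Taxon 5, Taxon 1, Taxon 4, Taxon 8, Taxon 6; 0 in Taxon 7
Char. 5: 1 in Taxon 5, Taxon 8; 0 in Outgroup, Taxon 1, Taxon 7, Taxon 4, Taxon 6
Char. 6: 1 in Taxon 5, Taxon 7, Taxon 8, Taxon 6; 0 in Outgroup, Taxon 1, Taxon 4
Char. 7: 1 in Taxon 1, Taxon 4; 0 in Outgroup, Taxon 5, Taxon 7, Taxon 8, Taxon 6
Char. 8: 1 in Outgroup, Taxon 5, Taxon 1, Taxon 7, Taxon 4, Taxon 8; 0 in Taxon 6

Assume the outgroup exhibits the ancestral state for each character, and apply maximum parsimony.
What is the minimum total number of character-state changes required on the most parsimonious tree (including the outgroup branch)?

9

Character polarity is set by the outgroup: the derived state is whichever differs from the outgroup's state, so for Char. 1, Char. 2, Char. 4, Char. 8 the derived state is '0', and for the remaining characters it is '1'.
Char. 1 (derived state '0') is shared by all ingroup taxa — unites the whole ingroup.
Char. 2 groups Taxon 4 and Taxon 7, which is incompatible with the clades supported by the remaining characters; treating it as convergent (homoplasy) costs fewer steps than any alternative tree.
Char. 3 (derived state '1') is shared by Taxon 5, Taxon 6, and Taxon 8 — a synapomorphy uniting that clade.
Char. 4: derived state '0' in Taxon 7 only — an autapomorphy, so it tells us nothing about relationships among taxa.
Char. 5: derived state '1' in Taxon 5 and Taxon 8 only — synapomorphy for {Taxon 5, Taxon 8}.
Char. 6 (derived state '1') is shared by Taxon 5, Taxon 6, Taxon 7, and Taxon 8 — a synapomorphy uniting that clade.
Char. 7 (derived state '1') is shared by Taxon 1 and Taxon 4 — a synapomorphy uniting that clade.
Char. 8: derived state '0' in Taxon 6 only — an autapomorphy, so it tells us nothing about relationships among taxa.
Most parsimonious ingroup topology: ((((Taxon 5,Taxon 8),Taxon 6),Taxon 7),(Taxon 1,Taxon 4)).
Changes per character on this tree: Char. 1: 1; Char. 2: 2; Char. 3: 1; Char. 4: 1; Char. 5: 1; Char. 6: 1; Char. 7: 1; Char. 8: 1.
Total = 9.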